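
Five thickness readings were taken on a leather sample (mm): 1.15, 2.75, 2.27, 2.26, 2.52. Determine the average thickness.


Sum = 1.15 + 2.75 + 2.27 + 2.26 + 2.52 = 10.95
Average = 10.95 / 5 = 2.19 mm


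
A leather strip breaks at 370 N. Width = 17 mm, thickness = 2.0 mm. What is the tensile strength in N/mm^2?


10.88 N/mm^2


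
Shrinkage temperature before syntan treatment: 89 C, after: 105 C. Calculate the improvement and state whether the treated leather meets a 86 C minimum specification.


Improvement = 16 C
Meets 86 C spec: Yes

Improvement = 105 - 89 = 16 C
Spec check: 105 C >= 86 C? Yes


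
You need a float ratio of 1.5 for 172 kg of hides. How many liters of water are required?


258.0 L


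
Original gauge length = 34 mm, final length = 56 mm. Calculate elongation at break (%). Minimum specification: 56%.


Elongation = 64.7%
Meets spec: Yes


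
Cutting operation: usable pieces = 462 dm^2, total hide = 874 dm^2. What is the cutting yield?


Yield = usable / total x 100
Yield = 462 / 874 x 100 = 52.9%


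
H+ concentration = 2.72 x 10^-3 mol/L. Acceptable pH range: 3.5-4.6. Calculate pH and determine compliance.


pH = 2.57
Compliant: No


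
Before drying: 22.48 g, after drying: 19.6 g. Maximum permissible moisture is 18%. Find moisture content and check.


MC = (22.48 - 19.6) / 22.48 x 100 = 12.8%
Maximum: 18%
Acceptable: Yes


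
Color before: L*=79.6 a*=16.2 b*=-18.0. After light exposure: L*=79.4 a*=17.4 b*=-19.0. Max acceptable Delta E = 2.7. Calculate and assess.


dL = -0.2, da = 1.2, db = -1.0
dE = sqrt((-0.2)^2 + (1.2)^2 + (-1.0)^2) = 1.57
Max = 2.7
Passes: Yes


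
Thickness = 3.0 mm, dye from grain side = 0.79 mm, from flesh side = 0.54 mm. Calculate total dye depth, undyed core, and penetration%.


Total dyed = 1.33 mm
Undyed core = 1.67 mm
Penetration = 44.3%

Total dyed = 0.79 + 0.54 = 1.33 mm
Undyed core = 3.0 - 1.33 = 1.67 mm
Penetration = 1.33 / 3.0 x 100 = 44.3%


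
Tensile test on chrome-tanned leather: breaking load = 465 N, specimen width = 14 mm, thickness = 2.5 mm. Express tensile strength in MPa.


Cross-section = 14 x 2.5 = 35.0 mm^2
TS = 465 / 35.0 = 13.29 MPa
(1 N/mm^2 = 1 MPa)


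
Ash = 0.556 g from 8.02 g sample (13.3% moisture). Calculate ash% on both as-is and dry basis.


As-is ash = 6.93%
Dry-basis ash = 8.00%

As-is ash% = 0.556 / 8.02 x 100 = 6.93%
Dry mass = 8.02 x (100 - 13.3) / 100 = 6.95334 g
Dry-basis ash% = 0.556 / 6.95334 x 100 = 8.00%


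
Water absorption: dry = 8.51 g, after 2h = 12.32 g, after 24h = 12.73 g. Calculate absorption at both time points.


WA (2h) = (12.32 - 8.51) / 8.51 x 100 = 44.8%
WA (24h) = (12.73 - 8.51) / 8.51 x 100 = 49.6%


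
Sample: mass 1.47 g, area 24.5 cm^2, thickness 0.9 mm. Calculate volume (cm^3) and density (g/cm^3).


Thickness in cm = 0.9 / 10 = 0.09 cm
Volume = 24.5 x 0.09 = 2.205 cm^3
Density = 1.47 / 2.205 = 0.667 g/cm^3


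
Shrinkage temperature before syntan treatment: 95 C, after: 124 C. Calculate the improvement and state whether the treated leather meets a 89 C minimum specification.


Improvement = 124 - 95 = 29 C
Spec check: 124 C >= 89 C? Yes


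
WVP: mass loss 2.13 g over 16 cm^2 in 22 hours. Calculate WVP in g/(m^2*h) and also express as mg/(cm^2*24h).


WVP = 2.13 / (16 x 22) x 10000 = 60.51 g/(m^2*h)
Mass loss in mg = 2.13 x 1000 = 2130 mg
Per cm^2 per 24h in mg: 2130 x 24 / (16 x 22) = 51120 / 352 = 145.23 mg/(cm^2*24h)


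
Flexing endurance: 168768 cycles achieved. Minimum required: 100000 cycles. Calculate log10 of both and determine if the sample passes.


Achieved: log10 = 5.23
Required: log10 = 5.00
Passes: Yes

log10(168768) = 5.23
log10(100000) = 5.00
Passes: Yes


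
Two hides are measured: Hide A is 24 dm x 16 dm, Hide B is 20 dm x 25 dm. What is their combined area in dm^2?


Hide A area = 24 x 16 = 384 dm^2
Hide B area = 20 x 25 = 500 dm^2
Total = 384 + 500 = 884 dm^2


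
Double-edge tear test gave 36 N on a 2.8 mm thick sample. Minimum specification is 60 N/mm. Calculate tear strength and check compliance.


Tear strength = 12.9 N/mm
Compliant: No


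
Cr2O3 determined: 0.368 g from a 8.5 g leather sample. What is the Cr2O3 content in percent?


Cr2O3% = 0.368 / 8.5 x 100
Cr2O3% = 4.33%


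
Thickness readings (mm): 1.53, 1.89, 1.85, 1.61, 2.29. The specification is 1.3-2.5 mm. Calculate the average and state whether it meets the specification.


Sum = 9.17
Average = 9.17 / 5 = 1.83 mm
Specification range: 1.3 to 2.5 mm
Within spec: Yes


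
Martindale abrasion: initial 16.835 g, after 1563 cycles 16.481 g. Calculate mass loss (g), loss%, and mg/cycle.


Mass loss = 0.354 g
Loss = 2.10%
Rate = 0.226 mg/cycle

Loss = 16.835 - 16.481 = 0.354 g
Loss% = 0.354 / 16.835 x 100 = 2.10%
Rate = 0.354 / 1563 x 1000 = 0.226 mg/cycle


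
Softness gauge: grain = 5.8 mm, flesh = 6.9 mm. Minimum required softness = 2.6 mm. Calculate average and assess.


Average softness = 6.35 mm
Meets requirement: Yes


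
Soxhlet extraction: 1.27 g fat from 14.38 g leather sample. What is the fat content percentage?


Fat content = 1.27 / 14.38 x 100
Fat = 8.8%


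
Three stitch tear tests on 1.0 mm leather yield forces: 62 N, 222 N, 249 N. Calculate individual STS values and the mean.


STS1 = 62 / 1.0 = 62.0 N/mm
STS2 = 222 / 1.0 = 222.0 N/mm
STS3 = 249 / 1.0 = 249.0 N/mm
Mean = (62.0 + 222.0 + 249.0) / 3 = 177.7 N/mm


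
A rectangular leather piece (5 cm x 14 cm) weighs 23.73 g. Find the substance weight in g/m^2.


Area = 5 x 14 = 70 cm^2
SW = 23.73 / 70 x 10000 = 3390.0 g/m^2


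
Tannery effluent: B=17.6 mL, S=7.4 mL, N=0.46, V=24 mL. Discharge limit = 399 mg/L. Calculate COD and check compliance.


COD = 1564.0 mg/L
Compliant: No

COD = (17.6 - 7.4) x 0.46 x 8000 / 24 = 1564.0 mg/L
Limit: 399 mg/L
Compliant: No


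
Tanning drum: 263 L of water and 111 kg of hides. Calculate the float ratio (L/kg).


Float ratio = water / hide weight
Ratio = 263 / 111 = 2.4


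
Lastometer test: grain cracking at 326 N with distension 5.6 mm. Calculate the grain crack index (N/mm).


58.2 N/mm


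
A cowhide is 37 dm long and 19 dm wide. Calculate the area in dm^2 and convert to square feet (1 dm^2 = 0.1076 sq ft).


703 dm^2
75.64 sq ft

Area = 37 x 19 = 703 dm^2
Conversion: 703 x 0.1076 = 75.64 sq ft


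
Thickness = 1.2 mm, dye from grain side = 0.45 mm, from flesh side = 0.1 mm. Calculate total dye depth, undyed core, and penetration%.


Total dyed = 0.45 + 0.1 = 0.55 mm
Undyed core = 1.2 - 0.55 = 0.65 mm
Penetration = 0.55 / 1.2 x 100 = 45.8%


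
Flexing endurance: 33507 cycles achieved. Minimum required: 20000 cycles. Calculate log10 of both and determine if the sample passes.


log10(33507) = 4.53
log10(20000) = 4.30
Passes: Yes


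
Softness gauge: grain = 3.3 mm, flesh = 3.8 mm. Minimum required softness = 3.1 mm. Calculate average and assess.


Average = (3.3 + 3.8) / 2 = 3.55 mm
Minimum = 3.1 mm
Meets requirement: Yes


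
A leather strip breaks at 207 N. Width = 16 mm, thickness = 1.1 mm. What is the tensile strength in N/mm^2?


11.76 N/mm^2


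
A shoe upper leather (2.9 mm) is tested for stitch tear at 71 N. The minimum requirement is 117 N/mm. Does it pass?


STS = 24.5 N/mm
Passes: No

STS = 71 / 2.9 = 24.5 N/mm
Minimum required: 117 N/mm
Passes: No


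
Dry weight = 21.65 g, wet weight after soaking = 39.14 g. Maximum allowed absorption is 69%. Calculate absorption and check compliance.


WA = (39.14 - 21.65) / 21.65 x 100 = 80.8%
Maximum allowed: 69%
Compliant: No


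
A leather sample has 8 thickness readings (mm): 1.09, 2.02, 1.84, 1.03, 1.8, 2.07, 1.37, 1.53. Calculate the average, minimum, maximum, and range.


Average = 1.59 mm
Min = 1.03 mm
Max = 2.07 mm
Range = 1.04 mm


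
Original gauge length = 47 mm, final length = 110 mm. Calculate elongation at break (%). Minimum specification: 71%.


Elongation = 134.0%
Meets spec: Yes

Extension = 110 - 47 = 63 mm
Elongation = 63 / 47 x 100 = 134.0%
Minimum required: 71%
Meets specification: Yes


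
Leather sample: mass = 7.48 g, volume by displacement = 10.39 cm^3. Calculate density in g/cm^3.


Density = mass / volume
Density = 7.48 / 10.39 = 0.720 g/cm^3


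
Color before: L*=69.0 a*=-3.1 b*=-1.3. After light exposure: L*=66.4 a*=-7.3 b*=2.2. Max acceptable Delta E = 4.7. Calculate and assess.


dL = -2.6, da = -4.2, db = 3.5
dE = sqrt((-2.6)^2 + (-4.2)^2 + (3.5)^2) = 6.05
Max = 4.7
Passes: No


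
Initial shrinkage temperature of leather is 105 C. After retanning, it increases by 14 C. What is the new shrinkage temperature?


119 C


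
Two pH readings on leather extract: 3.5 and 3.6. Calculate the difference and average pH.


Difference = 0.1
Average pH = 3.55


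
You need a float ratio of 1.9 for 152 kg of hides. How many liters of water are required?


288.8 L

Water = hide weight x target ratio
Water = 152 x 1.9 = 288.8 L


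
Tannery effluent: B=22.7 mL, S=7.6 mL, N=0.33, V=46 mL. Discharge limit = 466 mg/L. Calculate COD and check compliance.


COD = 866.6 mg/L
Compliant: No

COD = (22.7 - 7.6) x 0.33 x 8000 / 46 = 866.6 mg/L
Limit: 466 mg/L
Compliant: No


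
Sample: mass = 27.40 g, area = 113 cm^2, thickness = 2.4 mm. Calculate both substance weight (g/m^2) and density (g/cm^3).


SW = 27.40 / 113 x 10000 = 2424.8 g/m^2
Volume = 113 x 2.4 / 10 = 27.12 cm^3
Density = 27.40 / 27.12 = 1.010 g/cm^3


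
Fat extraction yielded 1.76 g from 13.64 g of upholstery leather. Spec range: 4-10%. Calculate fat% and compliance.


Fat% = 1.76 / 13.64 x 100 = 12.9%
Spec range: 4-10%
Compliant: No


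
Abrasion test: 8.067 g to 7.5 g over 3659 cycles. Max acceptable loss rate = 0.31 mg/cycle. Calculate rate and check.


Loss = 8.067 - 7.5 = 0.567 g
Rate = 0.567 g / 3659 cycles x 1000 = 0.155 mg/cycle
Max = 0.31 mg/cycle
Passes: Yes


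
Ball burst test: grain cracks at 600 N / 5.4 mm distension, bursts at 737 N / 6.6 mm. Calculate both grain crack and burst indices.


Crack index = 600 / 5.4 = 111.1 N/mm
Burst index = 737 / 6.6 = 111.7 N/mm


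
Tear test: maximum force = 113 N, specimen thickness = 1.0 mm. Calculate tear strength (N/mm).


113.0 N/mm

Tear strength = force / thickness
Tear = 113 / 1.0 = 113.0 N/mm


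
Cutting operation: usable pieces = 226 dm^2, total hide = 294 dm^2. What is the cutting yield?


Yield = usable / total x 100
Yield = 226 / 294 x 100 = 76.9%


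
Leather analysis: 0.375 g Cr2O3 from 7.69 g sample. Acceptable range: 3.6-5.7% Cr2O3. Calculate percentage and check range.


Cr2O3 = 4.88%
Within range: Yes

Cr2O3% = 0.375 / 7.69 x 100 = 4.88%
Acceptable range: 3.6 to 5.7%
Within range: Yes


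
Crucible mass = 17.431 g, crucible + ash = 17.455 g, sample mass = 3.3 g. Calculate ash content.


Ash mass = 17.455 - 17.431 = 0.024 g
Ash% = 0.024 / 3.3 x 100 = 0.73%


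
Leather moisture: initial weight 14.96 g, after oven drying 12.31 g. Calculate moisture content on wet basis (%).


Moisture = 14.96 - 12.31 = 2.65 g
MC = 2.65 / 14.96 x 100 = 17.7%


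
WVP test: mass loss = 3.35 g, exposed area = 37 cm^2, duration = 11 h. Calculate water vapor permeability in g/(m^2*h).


82.31 g/(m^2*h)


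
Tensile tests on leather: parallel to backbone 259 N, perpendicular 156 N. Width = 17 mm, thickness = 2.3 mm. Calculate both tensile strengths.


Area = 17 x 2.3 = 39.1 mm^2
TS (parallel) = 259 / 39.1 = 6.62 N/mm^2
TS (perpendicular) = 156 / 39.1 = 3.99 N/mm^2


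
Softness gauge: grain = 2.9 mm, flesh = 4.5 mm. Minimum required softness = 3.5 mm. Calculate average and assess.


Average softness = 3.70 mm
Meets requirement: Yes

Average = (2.9 + 4.5) / 2 = 3.70 mm
Minimum = 3.5 mm
Meets requirement: Yes


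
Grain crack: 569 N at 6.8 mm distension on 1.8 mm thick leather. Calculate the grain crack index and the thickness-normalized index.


Crack index = 569 / 6.8 = 83.7 N/mm
Normalized = 83.7 / 1.8 = 46.5 N/mm per mm


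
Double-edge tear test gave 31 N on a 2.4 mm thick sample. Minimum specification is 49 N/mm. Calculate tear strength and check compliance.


Tear strength = 31 / 2.4 = 12.9 N/mm
Required minimum = 49 N/mm
Compliant: No


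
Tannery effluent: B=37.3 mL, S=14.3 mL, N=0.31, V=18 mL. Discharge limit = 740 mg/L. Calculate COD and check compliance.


COD = 3168.9 mg/L
Compliant: No


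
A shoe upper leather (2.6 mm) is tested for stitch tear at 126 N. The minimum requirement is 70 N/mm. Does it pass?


STS = 48.5 N/mm
Passes: No


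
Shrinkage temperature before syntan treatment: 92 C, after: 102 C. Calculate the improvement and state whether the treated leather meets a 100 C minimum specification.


Improvement = 10 C
Meets 100 C spec: Yes

Improvement = 102 - 92 = 10 C
Spec check: 102 C >= 100 C? Yes


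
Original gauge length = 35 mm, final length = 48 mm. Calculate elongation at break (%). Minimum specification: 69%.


Elongation = 37.1%
Meets spec: No

Extension = 48 - 35 = 13 mm
Elongation = 13 / 35 x 100 = 37.1%
Minimum required: 69%
Meets specification: No


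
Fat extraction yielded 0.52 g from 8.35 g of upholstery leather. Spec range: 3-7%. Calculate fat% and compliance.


Fat content = 6.2%
Compliant: Yes


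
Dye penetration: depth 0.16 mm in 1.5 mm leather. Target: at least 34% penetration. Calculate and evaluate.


Penetration = 10.7%
Meets target: No


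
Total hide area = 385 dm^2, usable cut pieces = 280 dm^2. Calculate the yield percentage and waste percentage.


Yield = 72.7%
Waste = 27.3%

Yield = 280 / 385 x 100 = 72.7%
Waste = 385 - 280 = 105 dm^2
Waste% = 100 - 72.7 = 27.3%


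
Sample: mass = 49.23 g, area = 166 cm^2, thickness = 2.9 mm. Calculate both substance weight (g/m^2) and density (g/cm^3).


SW = 49.23 / 166 x 10000 = 2965.7 g/m^2
Volume = 166 x 2.9 / 10 = 48.14 cm^3
Density = 49.23 / 48.14 = 1.023 g/cm^3


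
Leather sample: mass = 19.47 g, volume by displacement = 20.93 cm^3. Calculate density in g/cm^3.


0.930 g/cm^3


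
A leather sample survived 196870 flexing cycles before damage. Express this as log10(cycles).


5.29


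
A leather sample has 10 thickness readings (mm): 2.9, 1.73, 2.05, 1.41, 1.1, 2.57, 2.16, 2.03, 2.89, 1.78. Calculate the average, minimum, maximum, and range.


Average = 2.06 mm
Min = 1.1 mm
Max = 2.9 mm
Range = 1.80 mm

Sum = 20.62
Average = 20.62 / 10 = 2.06 mm
Minimum = 1.1 mm
Maximum = 2.9 mm
Range = 2.9 - 1.1 = 1.80 mm


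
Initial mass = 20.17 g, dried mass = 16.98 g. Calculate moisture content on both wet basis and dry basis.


Wet basis = 15.8%
Dry basis = 18.8%

Moisture lost = 20.17 - 16.98 = 3.19 g
Wet basis MC = 3.19 / 20.17 x 100 = 15.8%
Dry basis MC = 3.19 / 16.98 x 100 = 18.8%


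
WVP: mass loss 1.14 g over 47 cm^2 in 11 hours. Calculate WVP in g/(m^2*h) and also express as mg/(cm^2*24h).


WVP = 22.05 g/(m^2*h)
Daily rate = 52.92 mg/(cm^2*24h)


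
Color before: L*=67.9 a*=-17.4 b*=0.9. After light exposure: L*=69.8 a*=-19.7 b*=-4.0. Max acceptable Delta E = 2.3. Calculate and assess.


dL = 1.9, da = -2.3, db = -4.9
dE = sqrt((1.9)^2 + (-2.3)^2 + (-4.9)^2) = 5.74
Max = 2.3
Passes: No


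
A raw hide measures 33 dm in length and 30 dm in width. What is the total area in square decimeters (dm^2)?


990 dm^2


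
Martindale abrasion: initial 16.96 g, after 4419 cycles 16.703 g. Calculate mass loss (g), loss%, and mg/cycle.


Loss = 16.96 - 16.703 = 0.257 g
Loss% = 0.257 / 16.96 x 100 = 1.52%
Rate = 0.257 / 4419 x 1000 = 0.058 mg/cycle


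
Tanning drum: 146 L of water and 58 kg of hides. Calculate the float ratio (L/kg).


Float ratio = water / hide weight
Ratio = 146 / 58 = 2.5


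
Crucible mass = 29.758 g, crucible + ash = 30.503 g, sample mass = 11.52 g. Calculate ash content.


Ash mass = 30.503 - 29.758 = 0.745 g
Ash% = 0.745 / 11.52 x 100 = 6.47%


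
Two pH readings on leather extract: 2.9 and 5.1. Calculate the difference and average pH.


Difference = |2.9 - 5.1| = 2.2
Average = (2.9 + 5.1) / 2 = 4.00


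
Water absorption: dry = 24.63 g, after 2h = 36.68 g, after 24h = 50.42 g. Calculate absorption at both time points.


2h absorption = 48.9%
24h absorption = 104.7%

WA (2h) = (36.68 - 24.63) / 24.63 x 100 = 48.9%
WA (24h) = (50.42 - 24.63) / 24.63 x 100 = 104.7%


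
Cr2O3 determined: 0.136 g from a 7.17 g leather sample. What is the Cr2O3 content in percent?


Cr2O3% = 0.136 / 7.17 x 100
Cr2O3% = 1.90%


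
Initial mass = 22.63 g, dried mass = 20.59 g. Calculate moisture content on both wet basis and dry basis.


Wet basis = 9.0%
Dry basis = 9.9%

Moisture lost = 22.63 - 20.59 = 2.04 g
Wet basis MC = 2.04 / 22.63 x 100 = 9.0%
Dry basis MC = 2.04 / 20.59 x 100 = 9.9%


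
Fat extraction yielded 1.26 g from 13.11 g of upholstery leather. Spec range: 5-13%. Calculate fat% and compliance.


Fat content = 9.6%
Compliant: Yes

Fat% = 1.26 / 13.11 x 100 = 9.6%
Spec range: 5-13%
Compliant: Yes


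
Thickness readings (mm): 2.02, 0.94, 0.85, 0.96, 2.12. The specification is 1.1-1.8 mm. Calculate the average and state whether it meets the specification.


Average = 1.38 mm
Within specification: Yes

Sum = 6.89
Average = 6.89 / 5 = 1.38 mm
Specification range: 1.1 to 1.8 mm
Within spec: Yes


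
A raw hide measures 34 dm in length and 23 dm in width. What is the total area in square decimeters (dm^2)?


Area = length x width
Area = 34 x 23 = 782 dm^2


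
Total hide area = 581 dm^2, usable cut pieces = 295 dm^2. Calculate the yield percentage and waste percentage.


Yield = 50.8%
Waste = 49.2%


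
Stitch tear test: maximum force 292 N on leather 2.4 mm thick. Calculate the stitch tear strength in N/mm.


121.7 N/mm


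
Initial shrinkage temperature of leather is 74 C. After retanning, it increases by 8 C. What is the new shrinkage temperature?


82 C

New Ts = 74 + 8 = 82 C


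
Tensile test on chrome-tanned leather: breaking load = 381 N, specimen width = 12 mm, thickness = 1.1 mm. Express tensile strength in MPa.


Cross-section = 12 x 1.1 = 13.2 mm^2
TS = 381 / 13.2 = 28.86 MPa
(1 N/mm^2 = 1 MPa)


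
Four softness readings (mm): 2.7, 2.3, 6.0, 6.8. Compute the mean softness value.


Sum = 2.7 + 2.3 + 6.0 + 6.8
Mean = 17.8 / 4 = 4.45 mm


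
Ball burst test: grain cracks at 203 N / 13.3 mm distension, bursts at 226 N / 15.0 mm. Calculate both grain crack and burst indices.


Crack index = 203 / 13.3 = 15.3 N/mm
Burst index = 226 / 15.0 = 15.1 N/mm


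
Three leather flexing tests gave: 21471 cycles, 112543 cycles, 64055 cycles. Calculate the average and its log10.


Average = (21471 + 112543 + 64055) / 3 = 66023 cycles
log10(66023) = 4.82


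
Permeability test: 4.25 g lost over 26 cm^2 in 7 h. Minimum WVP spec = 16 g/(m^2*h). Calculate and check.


WVP = 4.25 / (26 x 7) x 10000 = 233.52 g/(m^2*h)
Minimum: 16 g/(m^2*h)
Meets spec: Yes


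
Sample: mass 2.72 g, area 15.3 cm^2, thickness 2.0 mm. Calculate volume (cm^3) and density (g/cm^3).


Thickness in cm = 2.0 / 10 = 0.20 cm
Volume = 15.3 x 0.20 = 3.060 cm^3
Density = 2.72 / 3.060 = 0.889 g/cm^3


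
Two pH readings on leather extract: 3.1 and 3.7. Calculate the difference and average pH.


Difference = |3.1 - 3.7| = 0.6
Average = (3.1 + 3.7) / 2 = 3.40


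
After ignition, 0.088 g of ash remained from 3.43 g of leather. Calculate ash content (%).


Ash% = 0.088 / 3.43 x 100
Ash% = 2.57%


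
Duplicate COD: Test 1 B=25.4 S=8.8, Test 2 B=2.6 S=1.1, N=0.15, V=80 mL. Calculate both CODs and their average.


COD1 = (25.4 - 8.8) x 0.15 x 8000 / 80 = 249.0 mg/L
COD2 = (2.6 - 1.1) x 0.15 x 8000 / 80 = 22.5 mg/L
Average = (249.0 + 22.5) / 2 = 135.8 mg/L


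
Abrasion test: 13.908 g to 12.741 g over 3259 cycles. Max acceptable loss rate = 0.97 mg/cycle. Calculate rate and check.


Rate = 0.358 mg/cycle
Passes: Yes


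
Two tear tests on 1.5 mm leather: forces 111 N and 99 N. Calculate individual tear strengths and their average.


Tear 1 = 111 / 1.5 = 74.0 N/mm
Tear 2 = 99 / 1.5 = 66.0 N/mm
Average = (74.0 + 66.0) / 2 = 70.0 N/mm


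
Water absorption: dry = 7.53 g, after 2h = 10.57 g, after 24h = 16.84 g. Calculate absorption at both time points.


2h absorption = 40.4%
24h absorption = 123.6%

WA (2h) = (10.57 - 7.53) / 7.53 x 100 = 40.4%
WA (24h) = (16.84 - 7.53) / 7.53 x 100 = 123.6%


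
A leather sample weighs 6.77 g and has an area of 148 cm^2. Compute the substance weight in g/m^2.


457.4 g/m^2


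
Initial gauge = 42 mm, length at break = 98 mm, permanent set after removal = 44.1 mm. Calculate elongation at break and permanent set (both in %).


Elongation at break = 133.3%
Permanent set = 5.0%


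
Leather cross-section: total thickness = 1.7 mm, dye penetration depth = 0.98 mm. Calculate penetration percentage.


57.6%


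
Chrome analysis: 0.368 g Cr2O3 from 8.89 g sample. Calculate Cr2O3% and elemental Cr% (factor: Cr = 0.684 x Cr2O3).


Cr2O3 = 4.14%
Cr = 2.83%


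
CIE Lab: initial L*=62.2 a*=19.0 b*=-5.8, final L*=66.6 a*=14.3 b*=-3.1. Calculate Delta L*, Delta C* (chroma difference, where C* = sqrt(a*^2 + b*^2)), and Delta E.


Delta L* = 4.4
Delta C* = -5.23
Delta E = 6.98


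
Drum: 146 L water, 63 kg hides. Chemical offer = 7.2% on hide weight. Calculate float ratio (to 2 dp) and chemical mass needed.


Float ratio = 146 / 63 = 2.32
Chemical = 63 x 7.2 / 100 = 4.536 kg


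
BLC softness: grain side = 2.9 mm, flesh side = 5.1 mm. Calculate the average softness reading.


4.00 mm


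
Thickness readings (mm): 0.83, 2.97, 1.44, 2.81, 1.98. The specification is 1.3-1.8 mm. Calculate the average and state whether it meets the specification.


Sum = 10.03
Average = 10.03 / 5 = 2.01 mm
Specification range: 1.3 to 1.8 mm
Within spec: No


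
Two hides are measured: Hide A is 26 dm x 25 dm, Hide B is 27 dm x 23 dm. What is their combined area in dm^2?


1271 dm^2

Hide A area = 26 x 25 = 650 dm^2
Hide B area = 27 x 23 = 621 dm^2
Total = 650 + 621 = 1271 dm^2


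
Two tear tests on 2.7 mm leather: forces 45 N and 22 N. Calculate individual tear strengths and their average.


Tear 1 = 45 / 2.7 = 16.7 N/mm
Tear 2 = 22 / 2.7 = 8.1 N/mm
Average = (16.7 + 8.1) / 2 = 12.4 N/mm


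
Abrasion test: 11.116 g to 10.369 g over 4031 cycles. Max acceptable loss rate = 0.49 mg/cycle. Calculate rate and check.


Rate = 0.185 mg/cycle
Passes: Yes


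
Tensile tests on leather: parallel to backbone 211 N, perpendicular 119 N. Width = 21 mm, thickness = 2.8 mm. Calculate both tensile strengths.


Area = 21 x 2.8 = 58.8 mm^2
TS (parallel) = 211 / 58.8 = 3.59 N/mm^2
TS (perpendicular) = 119 / 58.8 = 2.02 N/mm^2


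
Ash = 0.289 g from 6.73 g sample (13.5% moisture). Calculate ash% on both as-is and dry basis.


As-is ash% = 0.289 / 6.73 x 100 = 4.29%
Dry mass = 6.73 x (100 - 13.5) / 100 = 5.82145 g
Dry-basis ash% = 0.289 / 5.82145 x 100 = 4.96%


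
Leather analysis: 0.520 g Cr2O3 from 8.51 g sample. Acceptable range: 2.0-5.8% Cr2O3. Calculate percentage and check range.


Cr2O3% = 0.520 / 8.51 x 100 = 6.11%
Acceptable range: 2.0 to 5.8%
Within range: No


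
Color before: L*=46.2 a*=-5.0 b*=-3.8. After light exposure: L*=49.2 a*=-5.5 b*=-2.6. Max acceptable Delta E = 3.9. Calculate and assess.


Delta E = 3.27
Passes: Yes


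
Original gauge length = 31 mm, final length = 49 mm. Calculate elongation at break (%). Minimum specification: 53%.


Elongation = 58.1%
Meets spec: Yes

Extension = 49 - 31 = 18 mm
Elongation = 18 / 31 x 100 = 58.1%
Minimum required: 53%
Meets specification: Yes


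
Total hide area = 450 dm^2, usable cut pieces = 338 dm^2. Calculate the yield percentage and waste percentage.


Yield = 75.1%
Waste = 24.9%

Yield = 338 / 450 x 100 = 75.1%
Waste = 450 - 338 = 112 dm^2
Waste% = 100 - 75.1 = 24.9%


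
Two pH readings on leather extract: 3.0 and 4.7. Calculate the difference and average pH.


Difference = |3.0 - 4.7| = 1.7
Average = (3.0 + 4.7) / 2 = 3.85


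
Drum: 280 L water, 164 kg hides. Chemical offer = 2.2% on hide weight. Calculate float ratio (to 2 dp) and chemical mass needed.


Float ratio = 280 / 164 = 1.71
Chemical = 164 x 2.2 / 100 = 3.608 kg


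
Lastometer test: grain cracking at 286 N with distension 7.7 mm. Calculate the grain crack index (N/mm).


Grain crack index = force / distension
Index = 286 / 7.7 = 37.1 N/mm


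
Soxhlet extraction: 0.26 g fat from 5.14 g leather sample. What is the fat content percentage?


Fat content = 0.26 / 5.14 x 100
Fat = 5.1%


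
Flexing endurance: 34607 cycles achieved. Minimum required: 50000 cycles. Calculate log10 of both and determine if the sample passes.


log10(34607) = 4.54
log10(50000) = 4.70
Passes: No


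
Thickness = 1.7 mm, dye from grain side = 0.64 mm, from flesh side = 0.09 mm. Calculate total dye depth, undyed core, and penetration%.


Total dyed = 0.64 + 0.09 = 0.73 mm
Undyed core = 1.7 - 0.73 = 0.97 mm
Penetration = 0.73 / 1.7 x 100 = 42.9%


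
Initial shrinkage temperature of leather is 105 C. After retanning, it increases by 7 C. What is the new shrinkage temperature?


112 C

New Ts = 105 + 7 = 112 C


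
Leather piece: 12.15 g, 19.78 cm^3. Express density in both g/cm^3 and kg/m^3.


Density = 12.15 / 19.78 = 0.614 g/cm^3
Convert: 0.614 x 1000 = 614 kg/m^3


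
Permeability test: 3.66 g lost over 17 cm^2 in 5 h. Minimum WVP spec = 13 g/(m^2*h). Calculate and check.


WVP = 430.59 g/(m^2*h)
Meets specification: Yes

WVP = 3.66 / (17 x 5) x 10000 = 430.59 g/(m^2*h)
Minimum: 13 g/(m^2*h)
Meets spec: Yes


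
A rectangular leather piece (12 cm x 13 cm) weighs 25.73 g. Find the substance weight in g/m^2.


1649.4 g/m^2


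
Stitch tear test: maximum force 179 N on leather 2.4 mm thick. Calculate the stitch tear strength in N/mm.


Stitch tear strength = force / thickness
STS = 179 / 2.4 = 74.6 N/mm


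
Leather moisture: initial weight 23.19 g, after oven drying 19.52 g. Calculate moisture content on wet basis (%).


Moisture = 23.19 - 19.52 = 3.67 g
MC = 3.67 / 23.19 x 100 = 15.8%


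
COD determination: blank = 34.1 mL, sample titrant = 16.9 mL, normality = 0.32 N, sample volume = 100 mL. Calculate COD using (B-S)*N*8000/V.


COD = (34.1 - 16.9) x 0.32 x 8000 / 100
COD = 17.2 x 0.32 x 8000 / 100
COD = 440.3 mg/L


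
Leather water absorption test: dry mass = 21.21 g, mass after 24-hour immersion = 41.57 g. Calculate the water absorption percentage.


Water absorbed = 41.57 - 21.21 = 20.36 g
WA% = 20.36 / 21.21 x 100 = 96.0%


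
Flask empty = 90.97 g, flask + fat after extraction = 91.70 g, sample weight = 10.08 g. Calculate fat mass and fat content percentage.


Fat mass = 0.73 g
Fat content = 7.2%

Fat mass = 91.70 - 90.97 = 0.73 g
Fat% = 0.73 / 10.08 x 100 = 7.2%


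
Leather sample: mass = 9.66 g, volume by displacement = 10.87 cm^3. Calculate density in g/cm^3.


Density = mass / volume
Density = 9.66 / 10.87 = 0.889 g/cm^3


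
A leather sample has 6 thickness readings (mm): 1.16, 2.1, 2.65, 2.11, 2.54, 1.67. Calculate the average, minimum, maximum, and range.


Sum = 12.23
Average = 12.23 / 6 = 2.04 mm
Minimum = 1.16 mm
Maximum = 2.65 mm
Range = 2.65 - 1.16 = 1.49 mm


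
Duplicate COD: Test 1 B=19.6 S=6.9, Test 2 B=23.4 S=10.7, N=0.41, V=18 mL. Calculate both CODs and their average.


COD1 = (19.6 - 6.9) x 0.41 x 8000 / 18 = 2314.2 mg/L
COD2 = (23.4 - 10.7) x 0.41 x 8000 / 18 = 2314.2 mg/L
Average = (2314.2 + 2314.2) / 2 = 2314.2 mg/L


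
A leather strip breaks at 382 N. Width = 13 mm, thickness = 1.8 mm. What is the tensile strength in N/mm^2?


16.32 N/mm^2


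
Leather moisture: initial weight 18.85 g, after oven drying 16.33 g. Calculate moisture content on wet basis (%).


Moisture = 18.85 - 16.33 = 2.52 g
MC = 2.52 / 18.85 x 100 = 13.4%


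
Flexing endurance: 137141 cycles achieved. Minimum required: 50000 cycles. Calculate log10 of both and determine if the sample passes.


log10(137141) = 5.14
log10(50000) = 4.70
Passes: Yes


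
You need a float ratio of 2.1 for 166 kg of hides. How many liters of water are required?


348.6 L


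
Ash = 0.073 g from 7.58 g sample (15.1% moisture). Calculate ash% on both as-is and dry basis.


As-is ash = 0.96%
Dry-basis ash = 1.13%

As-is ash% = 0.073 / 7.58 x 100 = 0.96%
Dry mass = 7.58 x (100 - 15.1) / 100 = 6.43542 g
Dry-basis ash% = 0.073 / 6.43542 x 100 = 1.13%


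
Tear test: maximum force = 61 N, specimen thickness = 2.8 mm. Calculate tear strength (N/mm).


Tear strength = force / thickness
Tear = 61 / 2.8 = 21.8 N/mm


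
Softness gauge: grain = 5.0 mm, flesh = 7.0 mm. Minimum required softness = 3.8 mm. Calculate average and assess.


Average = (5.0 + 7.0) / 2 = 6.00 mm
Minimum = 3.8 mm
Meets requirement: Yes


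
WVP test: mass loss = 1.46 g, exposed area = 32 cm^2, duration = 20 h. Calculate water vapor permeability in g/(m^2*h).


22.81 g/(m^2*h)


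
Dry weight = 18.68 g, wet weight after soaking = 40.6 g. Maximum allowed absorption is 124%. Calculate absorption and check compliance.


WA = (40.6 - 18.68) / 18.68 x 100 = 117.3%
Maximum allowed: 124%
Compliant: Yes


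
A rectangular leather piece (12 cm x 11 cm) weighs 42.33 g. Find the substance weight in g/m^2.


3206.8 g/m^2


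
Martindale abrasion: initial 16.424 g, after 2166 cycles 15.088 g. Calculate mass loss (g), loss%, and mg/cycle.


Mass loss = 1.336 g
Loss = 8.13%
Rate = 0.617 mg/cycle

Loss = 16.424 - 15.088 = 1.336 g
Loss% = 1.336 / 16.424 x 100 = 8.13%
Rate = 1.336 / 2166 x 1000 = 0.617 mg/cycle


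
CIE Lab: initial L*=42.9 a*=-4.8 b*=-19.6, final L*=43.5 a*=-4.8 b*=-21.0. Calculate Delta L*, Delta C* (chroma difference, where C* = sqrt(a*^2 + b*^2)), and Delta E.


Delta L* = 0.6
Delta C* = 1.36
Delta E = 1.52


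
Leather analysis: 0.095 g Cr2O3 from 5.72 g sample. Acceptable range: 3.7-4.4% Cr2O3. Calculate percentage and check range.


Cr2O3% = 0.095 / 5.72 x 100 = 1.66%
Acceptable range: 3.7 to 4.4%
Within range: No


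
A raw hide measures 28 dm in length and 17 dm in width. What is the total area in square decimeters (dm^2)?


Area = length x width
Area = 28 x 17 = 476 dm^2


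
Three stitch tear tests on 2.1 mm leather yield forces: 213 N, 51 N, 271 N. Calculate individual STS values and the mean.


STS1 = 101.4 N/mm
STS2 = 24.3 N/mm
STS3 = 129.0 N/mm
Mean = 84.9 N/mm


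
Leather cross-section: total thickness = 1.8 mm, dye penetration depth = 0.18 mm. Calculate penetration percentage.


10.0%


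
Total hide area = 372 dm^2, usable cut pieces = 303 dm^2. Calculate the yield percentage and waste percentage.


Yield = 81.5%
Waste = 18.5%

Yield = 303 / 372 x 100 = 81.5%
Waste = 372 - 303 = 69 dm^2
Waste% = 100 - 81.5 = 18.5%


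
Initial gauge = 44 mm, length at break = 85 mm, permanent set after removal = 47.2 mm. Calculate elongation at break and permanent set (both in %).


Elongation at break = (85 - 44) / 44 x 100 = 93.2%
Permanent set = (47.2 - 44) / 44 x 100 = 7.3%


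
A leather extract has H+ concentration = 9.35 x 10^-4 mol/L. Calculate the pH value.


pH = -log10[H+]
pH = -log10(9.35 x 10^-4) = 3.03


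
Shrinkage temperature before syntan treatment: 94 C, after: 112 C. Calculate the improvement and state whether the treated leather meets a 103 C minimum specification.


Improvement = 112 - 94 = 18 C
Spec check: 112 C >= 103 C? Yes


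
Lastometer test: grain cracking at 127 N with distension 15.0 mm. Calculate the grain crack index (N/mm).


Grain crack index = force / distension
Index = 127 / 15.0 = 8.5 N/mm


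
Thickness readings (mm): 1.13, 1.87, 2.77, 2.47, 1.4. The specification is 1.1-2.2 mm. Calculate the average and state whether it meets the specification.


Average = 1.93 mm
Within specification: Yes

Sum = 9.64
Average = 9.64 / 5 = 1.93 mm
Specification range: 1.1 to 2.2 mm
Within spec: Yes


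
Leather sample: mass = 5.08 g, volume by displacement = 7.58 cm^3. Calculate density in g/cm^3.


Density = mass / volume
Density = 5.08 / 7.58 = 0.670 g/cm^3


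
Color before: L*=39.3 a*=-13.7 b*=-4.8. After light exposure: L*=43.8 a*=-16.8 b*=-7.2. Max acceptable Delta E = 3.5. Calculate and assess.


Delta E = 5.97
Passes: No


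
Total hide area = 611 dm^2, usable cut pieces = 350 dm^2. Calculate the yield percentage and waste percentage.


Yield = 57.3%
Waste = 42.7%

Yield = 350 / 611 x 100 = 57.3%
Waste = 611 - 350 = 261 dm^2
Waste% = 100 - 57.3 = 42.7%


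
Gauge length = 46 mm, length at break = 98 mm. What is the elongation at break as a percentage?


Extension = 98 - 46 = 52 mm
Elongation = 52 / 46 x 100 = 113.0%


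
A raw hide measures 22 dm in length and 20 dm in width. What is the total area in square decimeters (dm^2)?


Area = length x width
Area = 22 x 20 = 440 dm^2


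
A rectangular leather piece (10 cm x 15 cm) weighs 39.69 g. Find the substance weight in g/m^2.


Area = 10 x 15 = 150 cm^2
SW = 39.69 / 150 x 10000 = 2646.0 g/m^2


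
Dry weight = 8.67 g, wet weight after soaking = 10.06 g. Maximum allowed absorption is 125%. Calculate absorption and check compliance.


WA = (10.06 - 8.67) / 8.67 x 100 = 16.0%
Maximum allowed: 125%
Compliant: Yes


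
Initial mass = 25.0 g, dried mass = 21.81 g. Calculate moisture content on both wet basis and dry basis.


Moisture lost = 25.0 - 21.81 = 3.19 g
Wet basis MC = 3.19 / 25.0 x 100 = 12.8%
Dry basis MC = 3.19 / 21.81 x 100 = 14.6%


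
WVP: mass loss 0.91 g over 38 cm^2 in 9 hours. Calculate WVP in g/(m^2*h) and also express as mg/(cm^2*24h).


WVP = 0.91 / (38 x 9) x 10000 = 26.61 g/(m^2*h)
Mass loss in mg = 0.91 x 1000 = 910 mg
Per cm^2 per 24h in mg: 910 x 24 / (38 x 9) = 21840 / 342 = 63.86 mg/(cm^2*24h)


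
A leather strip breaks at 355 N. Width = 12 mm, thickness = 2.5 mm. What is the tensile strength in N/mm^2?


Cross-sectional area = 12 x 2.5 = 30.0 mm^2
Tensile strength = 355 / 30.0 = 11.83 N/mm^2


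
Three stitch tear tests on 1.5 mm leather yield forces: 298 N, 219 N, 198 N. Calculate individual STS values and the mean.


STS1 = 198.7 N/mm
STS2 = 146.0 N/mm
STS3 = 132.0 N/mm
Mean = 158.9 N/mm


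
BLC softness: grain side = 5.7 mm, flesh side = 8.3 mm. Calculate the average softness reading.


7.00 mm

Average = (5.7 + 8.3) / 2
Average = 7.00 mm


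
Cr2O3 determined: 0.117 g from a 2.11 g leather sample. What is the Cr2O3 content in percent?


Cr2O3% = 0.117 / 2.11 x 100
Cr2O3% = 5.55%


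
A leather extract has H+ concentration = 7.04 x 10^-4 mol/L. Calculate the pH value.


pH = 3.15

pH = -log10[H+]
pH = -log10(7.04 x 10^-4) = 3.15


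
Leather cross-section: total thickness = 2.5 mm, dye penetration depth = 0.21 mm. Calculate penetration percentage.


Penetration% = 0.21 / 2.5 x 100
Penetration = 8.4%


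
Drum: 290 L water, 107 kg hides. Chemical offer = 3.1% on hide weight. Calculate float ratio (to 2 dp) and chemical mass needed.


Float ratio = 2.71
Chemical needed = 3.317 kg


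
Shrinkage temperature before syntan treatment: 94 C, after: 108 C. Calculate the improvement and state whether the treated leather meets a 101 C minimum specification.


Improvement = 108 - 94 = 14 C
Spec check: 108 C >= 101 C? Yes


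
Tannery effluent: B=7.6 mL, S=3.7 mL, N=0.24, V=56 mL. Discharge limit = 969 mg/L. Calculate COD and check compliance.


COD = (7.6 - 3.7) x 0.24 x 8000 / 56 = 133.7 mg/L
Limit: 969 mg/L
Compliant: Yes


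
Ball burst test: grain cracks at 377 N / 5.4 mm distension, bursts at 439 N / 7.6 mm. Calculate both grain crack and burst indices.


Crack index = 69.8 N/mm
Burst index = 57.8 N/mm

Crack index = 377 / 5.4 = 69.8 N/mm
Burst index = 439 / 7.6 = 57.8 N/mm


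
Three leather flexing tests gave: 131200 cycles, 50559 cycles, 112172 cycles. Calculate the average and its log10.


Average = (131200 + 50559 + 112172) / 3 = 97977 cycles
log10(97977) = 4.99


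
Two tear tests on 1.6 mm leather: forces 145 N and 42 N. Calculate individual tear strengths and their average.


Tear 1 = 90.6 N/mm
Tear 2 = 26.3 N/mm
Average = 58.5 N/mm

Tear 1 = 145 / 1.6 = 90.6 N/mm
Tear 2 = 42 / 1.6 = 26.3 N/mm
Average = (90.6 + 26.3) / 2 = 58.5 N/mm


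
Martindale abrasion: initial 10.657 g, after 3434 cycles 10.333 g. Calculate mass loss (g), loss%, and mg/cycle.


Mass loss = 0.324 g
Loss = 3.04%
Rate = 0.094 mg/cycle


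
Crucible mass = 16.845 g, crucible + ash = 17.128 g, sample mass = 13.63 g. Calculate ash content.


Ash mass = 17.128 - 16.845 = 0.283 g
Ash% = 0.283 / 13.63 x 100 = 2.08%


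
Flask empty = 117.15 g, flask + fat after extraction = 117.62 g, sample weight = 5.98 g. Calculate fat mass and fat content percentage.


Fat mass = 117.62 - 117.15 = 0.47 g
Fat% = 0.47 / 5.98 x 100 = 7.9%


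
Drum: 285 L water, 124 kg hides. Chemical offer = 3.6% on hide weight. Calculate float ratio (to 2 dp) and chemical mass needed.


Float ratio = 285 / 124 = 2.30
Chemical = 124 x 3.6 / 100 = 4.464 kg


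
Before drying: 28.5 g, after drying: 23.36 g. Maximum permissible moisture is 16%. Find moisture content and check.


Moisture content = 18.0%
Acceptable: No


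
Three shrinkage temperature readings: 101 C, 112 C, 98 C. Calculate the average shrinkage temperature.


Average = (101 + 112 + 98) / 3
Average = 311 / 3 = 103.7 C


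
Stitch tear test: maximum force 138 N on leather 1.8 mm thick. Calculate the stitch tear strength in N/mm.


76.7 N/mm

Stitch tear strength = force / thickness
STS = 138 / 1.8 = 76.7 N/mm


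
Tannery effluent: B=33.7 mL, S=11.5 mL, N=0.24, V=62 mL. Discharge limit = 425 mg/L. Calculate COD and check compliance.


COD = 687.5 mg/L
Compliant: No

COD = (33.7 - 11.5) x 0.24 x 8000 / 62 = 687.5 mg/L
Limit: 425 mg/L
Compliant: No


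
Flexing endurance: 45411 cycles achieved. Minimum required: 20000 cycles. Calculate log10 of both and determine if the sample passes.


Achieved: log10 = 4.66
Required: log10 = 4.30
Passes: Yes

log10(45411) = 4.66
log10(20000) = 4.30
Passes: Yes


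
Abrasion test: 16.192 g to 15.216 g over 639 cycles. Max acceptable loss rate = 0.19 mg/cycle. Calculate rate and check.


Rate = 1.527 mg/cycle
Passes: No

Loss = 16.192 - 15.216 = 0.976 g
Rate = 0.976 g / 639 cycles x 1000 = 1.527 mg/cycle
Max = 0.19 mg/cycle
Passes: No


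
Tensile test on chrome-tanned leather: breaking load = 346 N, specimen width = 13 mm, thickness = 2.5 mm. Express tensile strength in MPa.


10.65 MPa

Cross-section = 13 x 2.5 = 32.5 mm^2
TS = 346 / 32.5 = 10.65 MPa
(1 N/mm^2 = 1 MPa)


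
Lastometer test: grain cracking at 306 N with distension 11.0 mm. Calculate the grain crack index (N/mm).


27.8 N/mm

Grain crack index = force / distension
Index = 306 / 11.0 = 27.8 N/mm


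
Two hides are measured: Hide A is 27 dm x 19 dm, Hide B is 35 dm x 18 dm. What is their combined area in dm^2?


Hide A area = 27 x 19 = 513 dm^2
Hide B area = 35 x 18 = 630 dm^2
Total = 513 + 630 = 1143 dm^2


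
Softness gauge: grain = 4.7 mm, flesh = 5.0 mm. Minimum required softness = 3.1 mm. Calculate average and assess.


Average softness = 4.85 mm
Meets requirement: Yes


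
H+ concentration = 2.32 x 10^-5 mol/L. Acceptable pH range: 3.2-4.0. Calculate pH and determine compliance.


pH = -log10(2.32 x 10^-5) = 4.63
Range: 3.2 to 4.0
Compliant: No


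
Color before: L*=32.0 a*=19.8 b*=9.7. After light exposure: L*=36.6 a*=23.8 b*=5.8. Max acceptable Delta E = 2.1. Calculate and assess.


dL = 4.6, da = 4.0, db = -3.9
dE = sqrt((4.6)^2 + (4.0)^2 + (-3.9)^2) = 7.24
Max = 2.1
Passes: No
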